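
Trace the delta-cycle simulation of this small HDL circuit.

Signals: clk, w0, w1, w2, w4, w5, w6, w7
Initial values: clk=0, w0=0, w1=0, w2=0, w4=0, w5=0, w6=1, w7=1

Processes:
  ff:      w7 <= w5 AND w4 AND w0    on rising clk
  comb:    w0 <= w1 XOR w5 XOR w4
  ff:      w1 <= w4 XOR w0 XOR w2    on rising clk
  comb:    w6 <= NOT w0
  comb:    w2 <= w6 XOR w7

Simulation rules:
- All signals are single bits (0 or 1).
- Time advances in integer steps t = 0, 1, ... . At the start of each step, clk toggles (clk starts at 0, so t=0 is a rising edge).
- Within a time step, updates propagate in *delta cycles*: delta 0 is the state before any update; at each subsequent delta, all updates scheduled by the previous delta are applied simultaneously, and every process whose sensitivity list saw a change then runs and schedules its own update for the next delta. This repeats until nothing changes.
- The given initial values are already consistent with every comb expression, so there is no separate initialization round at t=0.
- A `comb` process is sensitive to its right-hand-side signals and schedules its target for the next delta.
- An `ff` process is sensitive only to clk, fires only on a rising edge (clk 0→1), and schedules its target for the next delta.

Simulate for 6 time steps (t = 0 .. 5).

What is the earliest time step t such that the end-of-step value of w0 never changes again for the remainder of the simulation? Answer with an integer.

t0.Δ0 w0=0 w1=0 w7=1 w5=0 w4=0 clk=0 w2=0 w6=1
t0.Δ1 w0=0 w1=0 w7=1 w5=0 w4=0 clk=1 w2=0 w6=1
t0.Δ2 w0=0 w1=0 w7=0 w5=0 w4=0 clk=1 w2=0 w6=1
t0.Δ3 w0=0 w1=0 w7=0 w5=0 w4=0 clk=1 w2=1 w6=1
t1.Δ0 w0=0 w1=0 w7=0 w5=0 w4=0 clk=1 w2=1 w6=1
t1.Δ1 w0=0 w1=0 w7=0 w5=0 w4=0 clk=0 w2=1 w6=1
t2.Δ0 w0=0 w1=0 w7=0 w5=0 w4=0 clk=0 w2=1 w6=1
t2.Δ1 w0=0 w1=0 w7=0 w5=0 w4=0 clk=1 w2=1 w6=1
t2.Δ2 w0=0 w1=1 w7=0 w5=0 w4=0 clk=1 w2=1 w6=1
t2.Δ3 w0=1 w1=1 w7=0 w5=0 w4=0 clk=1 w2=1 w6=1
t2.Δ4 w0=1 w1=1 w7=0 w5=0 w4=0 clk=1 w2=1 w6=0
t2.Δ5 w0=1 w1=1 w7=0 w5=0 w4=0 clk=1 w2=0 w6=0
t3.Δ0 w0=1 w1=1 w7=0 w5=0 w4=0 clk=1 w2=0 w6=0
t3.Δ1 w0=1 w1=1 w7=0 w5=0 w4=0 clk=0 w2=0 w6=0
t4.Δ0 w0=1 w1=1 w7=0 w5=0 w4=0 clk=0 w2=0 w6=0
t4.Δ1 w0=1 w1=1 w7=0 w5=0 w4=0 clk=1 w2=0 w6=0
t5.Δ0 w0=1 w1=1 w7=0 w5=0 w4=0 clk=1 w2=0 w6=0
t5.Δ1 w0=1 w1=1 w7=0 w5=0 w4=0 clk=0 w2=0 w6=0

2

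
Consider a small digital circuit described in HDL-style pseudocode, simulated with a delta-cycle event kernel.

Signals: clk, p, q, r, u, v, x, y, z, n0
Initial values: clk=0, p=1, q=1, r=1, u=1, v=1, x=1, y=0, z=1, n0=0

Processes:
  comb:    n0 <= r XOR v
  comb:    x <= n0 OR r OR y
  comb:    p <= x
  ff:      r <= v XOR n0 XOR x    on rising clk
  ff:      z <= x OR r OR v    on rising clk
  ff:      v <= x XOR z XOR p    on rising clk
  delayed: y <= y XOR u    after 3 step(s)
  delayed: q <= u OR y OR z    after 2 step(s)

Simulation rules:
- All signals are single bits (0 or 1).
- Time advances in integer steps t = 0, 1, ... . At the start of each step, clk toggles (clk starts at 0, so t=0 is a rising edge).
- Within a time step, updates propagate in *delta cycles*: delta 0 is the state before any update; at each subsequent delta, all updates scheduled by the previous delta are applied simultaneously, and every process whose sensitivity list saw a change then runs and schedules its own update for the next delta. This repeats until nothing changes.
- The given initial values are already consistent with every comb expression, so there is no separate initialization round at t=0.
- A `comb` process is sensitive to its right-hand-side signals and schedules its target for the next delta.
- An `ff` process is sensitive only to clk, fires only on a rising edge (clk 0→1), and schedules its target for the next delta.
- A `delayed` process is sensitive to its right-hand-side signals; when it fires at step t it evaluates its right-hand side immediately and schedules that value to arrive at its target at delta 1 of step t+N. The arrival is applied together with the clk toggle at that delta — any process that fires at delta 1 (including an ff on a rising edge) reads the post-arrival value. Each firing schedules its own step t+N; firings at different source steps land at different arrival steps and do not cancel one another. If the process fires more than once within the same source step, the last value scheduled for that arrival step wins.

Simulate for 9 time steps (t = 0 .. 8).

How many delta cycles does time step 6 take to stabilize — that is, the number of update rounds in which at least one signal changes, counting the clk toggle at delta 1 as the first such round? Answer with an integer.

3

t=0 Δ0: p=1 u=1 y=0 r=1 q=1 x=1 clk=0 v=1 z=1 n0=0
  Δ1: clk:0→1
  Δ2: r:1→0
  Δ3: x:1→0, n0:0→1
  Δ4: p:1→0, x:0→1
  Δ5: p:0→1
  (5Δ to stable)
t=1 Δ0: p=1 u=1 y=0 r=0 q=1 x=1 clk=1 v=1 z=1 n0=1
  Δ1: clk:1→0
  (1Δ to stable)
t=2 Δ0: p=1 u=1 y=0 r=0 q=1 x=1 clk=0 v=1 z=1 n0=1
  Δ1: clk:0→1
  Δ2: r:0→1
  Δ3: n0:1→0
  (3Δ to stable)
t=3 Δ0: p=1 u=1 y=0 r=1 q=1 x=1 clk=1 v=1 z=1 n0=0
  Δ1: clk:1→0
  (1Δ to stable)
t=4 Δ0: p=1 u=1 y=0 r=1 q=1 x=1 clk=0 v=1 z=1 n0=0
  Δ1: clk:0→1
  Δ2: r:1→0
  Δ3: x:1→0, n0:0→1
  Δ4: p:1→0, x:0→1
  Δ5: p:0→1
  (5Δ to stable)
t=5 Δ0: p=1 u=1 y=0 r=0 q=1 x=1 clk=1 v=1 z=1 n0=1
  Δ1: clk:1→0
  (1Δ to stable)
t=6 Δ0: p=1 u=1 y=0 r=0 q=1 x=1 clk=0 v=1 z=1 n0=1
  Δ1: clk:0→1
  Δ2: r:0→1
  Δ3: n0:1→0
  (3Δ to stable)
t=7 Δ0: p=1 u=1 y=0 r=1 q=1 x=1 clk=1 v=1 z=1 n0=0
  Δ1: clk:1→0
  (1Δ to stable)
t=8 Δ0: p=1 u=1 y=0 r=1 q=1 x=1 clk=0 v=1 z=1 n0=0
  Δ1: clk:0→1
  Δ2: r:1→0
  Δ3: x:1→0, n0:0→1
  Δ4: p:1→0, x:0→1
  Δ5: p:0→1
  (5Δ to stable)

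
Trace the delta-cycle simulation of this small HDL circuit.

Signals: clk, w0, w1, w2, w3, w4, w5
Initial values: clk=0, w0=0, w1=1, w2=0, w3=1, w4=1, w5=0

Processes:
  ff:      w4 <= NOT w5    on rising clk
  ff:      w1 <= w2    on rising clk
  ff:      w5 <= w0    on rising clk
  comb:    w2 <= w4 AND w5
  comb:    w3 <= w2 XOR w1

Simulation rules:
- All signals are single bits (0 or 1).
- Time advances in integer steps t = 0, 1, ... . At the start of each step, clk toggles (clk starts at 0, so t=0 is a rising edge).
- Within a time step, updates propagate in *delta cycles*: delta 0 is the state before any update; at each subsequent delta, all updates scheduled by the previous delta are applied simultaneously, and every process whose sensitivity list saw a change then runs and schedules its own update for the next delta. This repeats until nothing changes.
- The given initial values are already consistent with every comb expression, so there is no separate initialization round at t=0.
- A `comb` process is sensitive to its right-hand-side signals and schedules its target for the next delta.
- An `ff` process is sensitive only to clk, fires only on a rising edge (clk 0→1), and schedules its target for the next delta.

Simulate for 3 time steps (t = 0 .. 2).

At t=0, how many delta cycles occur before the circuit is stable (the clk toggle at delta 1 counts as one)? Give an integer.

3

t=0 Δ0: w0=0 w4=1 w5=0 w1=1 w3=1 w2=0 clk=0
  Δ1: clk:0→1
  Δ2: w1:1→0
  Δ3: w3:1→0
  (3Δ to stable)
t=1 Δ0: w0=0 w4=1 w5=0 w1=0 w3=0 w2=0 clk=1
  Δ1: clk:1→0
  (1Δ to stable)
t=2 Δ0: w0=0 w4=1 w5=0 w1=0 w3=0 w2=0 clk=0
  Δ1: clk:0→1
  (1Δ to stable)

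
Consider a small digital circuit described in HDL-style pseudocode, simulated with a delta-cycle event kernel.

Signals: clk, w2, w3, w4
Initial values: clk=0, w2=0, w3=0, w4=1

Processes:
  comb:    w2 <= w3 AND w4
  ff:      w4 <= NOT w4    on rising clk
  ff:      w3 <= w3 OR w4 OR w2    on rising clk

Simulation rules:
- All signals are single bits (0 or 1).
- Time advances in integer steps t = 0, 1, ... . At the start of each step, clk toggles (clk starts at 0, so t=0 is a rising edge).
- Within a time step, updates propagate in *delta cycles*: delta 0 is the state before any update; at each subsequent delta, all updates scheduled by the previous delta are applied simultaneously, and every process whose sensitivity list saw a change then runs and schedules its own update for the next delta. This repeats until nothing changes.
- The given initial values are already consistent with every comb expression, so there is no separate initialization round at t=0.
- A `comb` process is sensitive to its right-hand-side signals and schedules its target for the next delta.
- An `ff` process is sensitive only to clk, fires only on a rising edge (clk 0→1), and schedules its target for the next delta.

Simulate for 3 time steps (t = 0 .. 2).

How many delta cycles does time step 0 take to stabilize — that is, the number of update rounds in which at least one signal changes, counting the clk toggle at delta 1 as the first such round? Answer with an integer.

t=0 Δ0: w3=0 clk=0 w2=0 w4=1
  Δ1: clk:0→1
  Δ2: w3:0→1, w4:1→0
  (2Δ to stable)
t=1 Δ0: w3=1 clk=1 w2=0 w4=0
  Δ1: clk:1→0
  (1Δ to stable)
t=2 Δ0: w3=1 clk=0 w2=0 w4=0
  Δ1: clk:0→1
  Δ2: w4:0→1
  Δ3: w2:0→1
  (3Δ to stable)

2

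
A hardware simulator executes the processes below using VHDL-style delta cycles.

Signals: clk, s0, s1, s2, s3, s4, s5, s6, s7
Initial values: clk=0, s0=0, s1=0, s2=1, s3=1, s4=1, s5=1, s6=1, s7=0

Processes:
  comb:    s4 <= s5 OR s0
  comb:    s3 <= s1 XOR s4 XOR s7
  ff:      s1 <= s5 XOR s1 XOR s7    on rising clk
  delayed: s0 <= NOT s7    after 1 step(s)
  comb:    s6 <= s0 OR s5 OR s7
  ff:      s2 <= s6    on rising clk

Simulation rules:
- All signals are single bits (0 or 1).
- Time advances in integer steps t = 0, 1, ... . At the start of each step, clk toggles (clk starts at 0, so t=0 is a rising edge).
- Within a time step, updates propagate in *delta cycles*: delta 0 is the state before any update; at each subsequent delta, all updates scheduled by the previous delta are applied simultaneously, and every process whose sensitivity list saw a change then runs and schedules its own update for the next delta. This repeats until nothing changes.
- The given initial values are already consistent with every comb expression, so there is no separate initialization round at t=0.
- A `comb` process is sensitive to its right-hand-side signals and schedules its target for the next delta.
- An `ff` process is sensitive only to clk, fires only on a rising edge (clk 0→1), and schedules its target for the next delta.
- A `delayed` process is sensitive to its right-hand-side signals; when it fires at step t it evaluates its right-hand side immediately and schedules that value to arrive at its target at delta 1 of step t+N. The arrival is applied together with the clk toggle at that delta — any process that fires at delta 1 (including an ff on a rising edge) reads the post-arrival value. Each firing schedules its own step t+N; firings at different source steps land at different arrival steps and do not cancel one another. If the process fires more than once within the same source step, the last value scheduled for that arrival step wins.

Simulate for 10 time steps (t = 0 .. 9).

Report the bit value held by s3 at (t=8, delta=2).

t=0 Δ0: s2=1 s4=1 s0=0 s6=1 s3=1 s1=0 s5=1 s7=0 clk=0
  Δ1: clk:0→1
  Δ2: s1:0→1
  Δ3: s3:1→0
  (3Δ to stable)
t=1 Δ0: s2=1 s4=1 s0=0 s6=1 s3=0 s1=1 s5=1 s7=0 clk=1
  Δ1: clk:1→0
  (1Δ to stable)
t=2 Δ0: s2=1 s4=1 s0=0 s6=1 s3=0 s1=1 s5=1 s7=0 clk=0
  Δ1: clk:0→1
  Δ2: s1:1→0
  Δ3: s3:0→1
  (3Δ to stable)
t=3 Δ0: s2=1 s4=1 s0=0 s6=1 s3=1 s1=0 s5=1 s7=0 clk=1
  Δ1: clk:1→0
  (1Δ to stable)
t=4 Δ0: s2=1 s4=1 s0=0 s6=1 s3=1 s1=0 s5=1 s7=0 clk=0
  Δ1: clk:0→1
  Δ2: s1:0→1
  Δ3: s3:1→0
  (3Δ to stable)
t=5 Δ0: s2=1 s4=1 s0=0 s6=1 s3=0 s1=1 s5=1 s7=0 clk=1
  Δ1: clk:1→0
  (1Δ to stable)
t=6 Δ0: s2=1 s4=1 s0=0 s6=1 s3=0 s1=1 s5=1 s7=0 clk=0
  Δ1: clk:0→1
  Δ2: s1:1→0
  Δ3: s3:0→1
  (3Δ to stable)
t=7 Δ0: s2=1 s4=1 s0=0 s6=1 s3=1 s1=0 s5=1 s7=0 clk=1
  Δ1: clk:1→0
  (1Δ to stable)
t=8 Δ0: s2=1 s4=1 s0=0 s6=1 s3=1 s1=0 s5=1 s7=0 clk=0
  Δ1: clk:0→1
  Δ2: s1:0→1
  Δ3: s3:1→0
  (3Δ to stable)
t=9 Δ0: s2=1 s4=1 s0=0 s6=1 s3=0 s1=1 s5=1 s7=0 clk=1
  Δ1: clk:1→0
  (1Δ to stable)

1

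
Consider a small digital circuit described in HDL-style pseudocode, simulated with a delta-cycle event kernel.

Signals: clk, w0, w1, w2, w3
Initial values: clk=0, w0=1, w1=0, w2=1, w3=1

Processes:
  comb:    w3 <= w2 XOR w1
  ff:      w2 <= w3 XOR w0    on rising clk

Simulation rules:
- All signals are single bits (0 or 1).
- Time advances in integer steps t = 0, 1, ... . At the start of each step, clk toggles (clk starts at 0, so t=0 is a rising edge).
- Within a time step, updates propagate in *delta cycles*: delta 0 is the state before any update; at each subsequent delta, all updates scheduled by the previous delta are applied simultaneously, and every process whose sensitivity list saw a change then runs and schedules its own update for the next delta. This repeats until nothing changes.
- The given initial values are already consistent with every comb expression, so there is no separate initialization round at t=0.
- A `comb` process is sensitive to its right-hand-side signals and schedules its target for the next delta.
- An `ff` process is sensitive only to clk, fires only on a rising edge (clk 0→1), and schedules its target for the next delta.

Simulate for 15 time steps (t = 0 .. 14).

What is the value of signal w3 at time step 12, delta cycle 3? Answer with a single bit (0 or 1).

t=0 Δ0: clk=0 w3=1 w0=1 w1=0 w2=1
  Δ1: clk:0→1
  Δ2: w2:1→0
  Δ3: w3:1→0
  (3Δ to stable)
t=1 Δ0: clk=1 w3=0 w0=1 w1=0 w2=0
  Δ1: clk:1→0
  (1Δ to stable)
t=2 Δ0: clk=0 w3=0 w0=1 w1=0 w2=0
  Δ1: clk:0→1
  Δ2: w2:0→1
  Δ3: w3:0→1
  (3Δ to stable)
t=3 Δ0: clk=1 w3=1 w0=1 w1=0 w2=1
  Δ1: clk:1→0
  (1Δ to stable)
t=4 Δ0: clk=0 w3=1 w0=1 w1=0 w2=1
  Δ1: clk:0→1
  Δ2: w2:1→0
  Δ3: w3:1→0
  (3Δ to stable)
t=5 Δ0: clk=1 w3=0 w0=1 w1=0 w2=0
  Δ1: clk:1→0
  (1Δ to stable)
t=6 Δ0: clk=0 w3=0 w0=1 w1=0 w2=0
  Δ1: clk:0→1
  Δ2: w2:0→1
  Δ3: w3:0→1
  (3Δ to stable)
t=7 Δ0: clk=1 w3=1 w0=1 w1=0 w2=1
  Δ1: clk:1→0
  (1Δ to stable)
t=8 Δ0: clk=0 w3=1 w0=1 w1=0 w2=1
  Δ1: clk:0→1
  Δ2: w2:1→0
  Δ3: w3:1→0
  (3Δ to stable)
t=9 Δ0: clk=1 w3=0 w0=1 w1=0 w2=0
  Δ1: clk:1→0
  (1Δ to stable)
t=10 Δ0: clk=0 w3=0 w0=1 w1=0 w2=0
  Δ1: clk:0→1
  Δ2: w2:0→1
  Δ3: w3:0→1
  (3Δ to stable)
t=11 Δ0: clk=1 w3=1 w0=1 w1=0 w2=1
  Δ1: clk:1→0
  (1Δ to stable)
t=12 Δ0: clk=0 w3=1 w0=1 w1=0 w2=1
  Δ1: clk:0→1
  Δ2: w2:1→0
  Δ3: w3:1→0
  (3Δ to stable)
t=13 Δ0: clk=1 w3=0 w0=1 w1=0 w2=0
  Δ1: clk:1→0
  (1Δ to stable)
t=14 Δ0: clk=0 w3=0 w0=1 w1=0 w2=0
  Δ1: clk:0→1
  Δ2: w2:0→1
  Δ3: w3:0→1
  (3Δ to stable)

0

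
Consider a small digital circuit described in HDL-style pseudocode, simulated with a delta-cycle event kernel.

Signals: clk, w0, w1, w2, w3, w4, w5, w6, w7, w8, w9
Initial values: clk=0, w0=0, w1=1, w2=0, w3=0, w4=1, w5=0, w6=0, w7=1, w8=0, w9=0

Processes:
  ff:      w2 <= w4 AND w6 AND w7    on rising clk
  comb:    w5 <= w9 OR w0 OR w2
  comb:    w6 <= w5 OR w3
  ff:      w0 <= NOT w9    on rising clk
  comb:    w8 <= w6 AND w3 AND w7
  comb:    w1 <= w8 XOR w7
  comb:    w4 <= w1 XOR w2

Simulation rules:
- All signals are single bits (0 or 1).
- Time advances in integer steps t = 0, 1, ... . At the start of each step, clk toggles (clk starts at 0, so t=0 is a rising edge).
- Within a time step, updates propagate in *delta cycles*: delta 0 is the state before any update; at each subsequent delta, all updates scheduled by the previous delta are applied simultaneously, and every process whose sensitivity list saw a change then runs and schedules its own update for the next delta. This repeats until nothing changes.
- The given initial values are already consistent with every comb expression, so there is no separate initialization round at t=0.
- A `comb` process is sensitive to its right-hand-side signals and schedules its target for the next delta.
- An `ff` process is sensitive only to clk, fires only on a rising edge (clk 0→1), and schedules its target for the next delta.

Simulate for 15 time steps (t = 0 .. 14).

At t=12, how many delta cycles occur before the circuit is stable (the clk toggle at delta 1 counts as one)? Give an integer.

3

t0.Δ0 w6=0 w1=1 w5=0 w0=0 w4=1 w9=0 w8=0 w7=1 clk=0 w2=0 w3=0
t0.Δ1 w6=0 w1=1 w5=0 w0=0 w4=1 w9=0 w8=0 w7=1 clk=1 w2=0 w3=0
t0.Δ2 w6=0 w1=1 w5=0 w0=1 w4=1 w9=0 w8=0 w7=1 clk=1 w2=0 w3=0
t0.Δ3 w6=0 w1=1 w5=1 w0=1 w4=1 w9=0 w8=0 w7=1 clk=1 w2=0 w3=0
t0.Δ4 w6=1 w1=1 w5=1 w0=1 w4=1 w9=0 w8=0 w7=1 clk=1 w2=0 w3=0
t1.Δ0 w6=1 w1=1 w5=1 w0=1 w4=1 w9=0 w8=0 w7=1 clk=1 w2=0 w3=0
t1.Δ1 w6=1 w1=1 w5=1 w0=1 w4=1 w9=0 w8=0 w7=1 clk=0 w2=0 w3=0
t2.Δ0 w6=1 w1=1 w5=1 w0=1 w4=1 w9=0 w8=0 w7=1 clk=0 w2=0 w3=0
t2.Δ1 w6=1 w1=1 w5=1 w0=1 w4=1 w9=0 w8=0 w7=1 clk=1 w2=0 w3=0
t2.Δ2 w6=1 w1=1 w5=1 w0=1 w4=1 w9=0 w8=0 w7=1 clk=1 w2=1 w3=0
t2.Δ3 w6=1 w1=1 w5=1 w0=1 w4=0 w9=0 w8=0 w7=1 clk=1 w2=1 w3=0
t3.Δ0 w6=1 w1=1 w5=1 w0=1 w4=0 w9=0 w8=0 w7=1 clk=1 w2=1 w3=0
t3.Δ1 w6=1 w1=1 w5=1 w0=1 w4=0 w9=0 w8=0 w7=1 clk=0 w2=1 w3=0
t4.Δ0 w6=1 w1=1 w5=1 w0=1 w4=0 w9=0 w8=0 w7=1 clk=0 w2=1 w3=0
t4.Δ1 w6=1 w1=1 w5=1 w0=1 w4=0 w9=0 w8=0 w7=1 clk=1 w2=1 w3=0
t4.Δ2 w6=1 w1=1 w5=1 w0=1 w4=0 w9=0 w8=0 w7=1 clk=1 w2=0 w3=0
t4.Δ3 w6=1 w1=1 w5=1 w0=1 w4=1 w9=0 w8=0 w7=1 clk=1 w2=0 w3=0
t5.Δ0 w6=1 w1=1 w5=1 w0=1 w4=1 w9=0 w8=0 w7=1 clk=1 w2=0 w3=0
t5.Δ1 w6=1 w1=1 w5=1 w0=1 w4=1 w9=0 w8=0 w7=1 clk=0 w2=0 w3=0
t6.Δ0 w6=1 w1=1 w5=1 w0=1 w4=1 w9=0 w8=0 w7=1 clk=0 w2=0 w3=0
t6.Δ1 w6=1 w1=1 w5=1 w0=1 w4=1 w9=0 w8=0 w7=1 clk=1 w2=0 w3=0
t6.Δ2 w6=1 w1=1 w5=1 w0=1 w4=1 w9=0 w8=0 w7=1 clk=1 w2=1 w3=0
t6.Δ3 w6=1 w1=1 w5=1 w0=1 w4=0 w9=0 w8=0 w7=1 clk=1 w2=1 w3=0
t7.Δ0 w6=1 w1=1 w5=1 w0=1 w4=0 w9=0 w8=0 w7=1 clk=1 w2=1 w3=0
t7.Δ1 w6=1 w1=1 w5=1 w0=1 w4=0 w9=0 w8=0 w7=1 clk=0 w2=1 w3=0
t8.Δ0 w6=1 w1=1 w5=1 w0=1 w4=0 w9=0 w8=0 w7=1 clk=0 w2=1 w3=0
t8.Δ1 w6=1 w1=1 w5=1 w0=1 w4=0 w9=0 w8=0 w7=1 clk=1 w2=1 w3=0
t8.Δ2 w6=1 w1=1 w5=1 w0=1 w4=0 w9=0 w8=0 w7=1 clk=1 w2=0 w3=0
t8.Δ3 w6=1 w1=1 w5=1 w0=1 w4=1 w9=0 w8=0 w7=1 clk=1 w2=0 w3=0
t9.Δ0 w6=1 w1=1 w5=1 w0=1 w4=1 w9=0 w8=0 w7=1 clk=1 w2=0 w3=0
t9.Δ1 w6=1 w1=1 w5=1 w0=1 w4=1 w9=0 w8=0 w7=1 clk=0 w2=0 w3=0
t10.Δ0 w6=1 w1=1 w5=1 w0=1 w4=1 w9=0 w8=0 w7=1 clk=0 w2=0 w3=0
t10.Δ1 w6=1 w1=1 w5=1 w0=1 w4=1 w9=0 w8=0 w7=1 clk=1 w2=0 w3=0
t10.Δ2 w6=1 w1=1 w5=1 w0=1 w4=1 w9=0 w8=0 w7=1 clk=1 w2=1 w3=0
t10.Δ3 w6=1 w1=1 w5=1 w0=1 w4=0 w9=0 w8=0 w7=1 clk=1 w2=1 w3=0
t11.Δ0 w6=1 w1=1 w5=1 w0=1 w4=0 w9=0 w8=0 w7=1 clk=1 w2=1 w3=0
t11.Δ1 w6=1 w1=1 w5=1 w0=1 w4=0 w9=0 w8=0 w7=1 clk=0 w2=1 w3=0
t12.Δ0 w6=1 w1=1 w5=1 w0=1 w4=0 w9=0 w8=0 w7=1 clk=0 w2=1 w3=0
t12.Δ1 w6=1 w1=1 w5=1 w0=1 w4=0 w9=0 w8=0 w7=1 clk=1 w2=1 w3=0
t12.Δ2 w6=1 w1=1 w5=1 w0=1 w4=0 w9=0 w8=0 w7=1 clk=1 w2=0 w3=0
t12.Δ3 w6=1 w1=1 w5=1 w0=1 w4=1 w9=0 w8=0 w7=1 clk=1 w2=0 w3=0
t13.Δ0 w6=1 w1=1 w5=1 w0=1 w4=1 w9=0 w8=0 w7=1 clk=1 w2=0 w3=0
t13.Δ1 w6=1 w1=1 w5=1 w0=1 w4=1 w9=0 w8=0 w7=1 clk=0 w2=0 w3=0
t14.Δ0 w6=1 w1=1 w5=1 w0=1 w4=1 w9=0 w8=0 w7=1 clk=0 w2=0 w3=0
t14.Δ1 w6=1 w1=1 w5=1 w0=1 w4=1 w9=0 w8=0 w7=1 clk=1 w2=0 w3=0
t14.Δ2 w6=1 w1=1 w5=1 w0=1 w4=1 w9=0 w8=0 w7=1 clk=1 w2=1 w3=0
t14.Δ3 w6=1 w1=1 w5=1 w0=1 w4=0 w9=0 w8=0 w7=1 clk=1 w2=1 w3=0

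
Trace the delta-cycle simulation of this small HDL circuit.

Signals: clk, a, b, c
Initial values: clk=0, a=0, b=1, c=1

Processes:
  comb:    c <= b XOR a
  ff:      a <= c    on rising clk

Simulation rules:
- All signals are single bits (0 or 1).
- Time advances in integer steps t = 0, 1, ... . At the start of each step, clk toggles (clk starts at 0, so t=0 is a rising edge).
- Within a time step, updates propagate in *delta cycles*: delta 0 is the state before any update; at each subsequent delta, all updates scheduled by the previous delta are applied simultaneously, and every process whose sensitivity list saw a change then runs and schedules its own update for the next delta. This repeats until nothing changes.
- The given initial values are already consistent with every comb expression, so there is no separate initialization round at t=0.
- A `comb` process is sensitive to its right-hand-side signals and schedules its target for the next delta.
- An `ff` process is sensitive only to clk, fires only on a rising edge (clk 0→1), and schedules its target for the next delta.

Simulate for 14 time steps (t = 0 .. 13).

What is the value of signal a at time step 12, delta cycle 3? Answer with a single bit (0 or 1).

1

[bits: clk,a,c,b]
t=0: Δ0=0011 Δ1=1011 Δ2=1111 Δ3=1101 | 3Δ
t=1: Δ0=1101 Δ1=0101 | 1Δ
t=2: Δ0=0101 Δ1=1101 Δ2=1001 Δ3=1011 | 3Δ
t=3: Δ0=1011 Δ1=0011 | 1Δ
t=4: Δ0=0011 Δ1=1011 Δ2=1111 Δ3=1101 | 3Δ
t=5: Δ0=1101 Δ1=0101 | 1Δ
t=6: Δ0=0101 Δ1=1101 Δ2=1001 Δ3=1011 | 3Δ
t=7: Δ0=1011 Δ1=0011 | 1Δ
t=8: Δ0=0011 Δ1=1011 Δ2=1111 Δ3=1101 | 3Δ
t=9: Δ0=1101 Δ1=0101 | 1Δ
t=10: Δ0=0101 Δ1=1101 Δ2=1001 Δ3=1011 | 3Δ
t=11: Δ0=1011 Δ1=0011 | 1Δ
t=12: Δ0=0011 Δ1=1011 Δ2=1111 Δ3=1101 | 3Δ
t=13: Δ0=1101 Δ1=0101 | 1Δ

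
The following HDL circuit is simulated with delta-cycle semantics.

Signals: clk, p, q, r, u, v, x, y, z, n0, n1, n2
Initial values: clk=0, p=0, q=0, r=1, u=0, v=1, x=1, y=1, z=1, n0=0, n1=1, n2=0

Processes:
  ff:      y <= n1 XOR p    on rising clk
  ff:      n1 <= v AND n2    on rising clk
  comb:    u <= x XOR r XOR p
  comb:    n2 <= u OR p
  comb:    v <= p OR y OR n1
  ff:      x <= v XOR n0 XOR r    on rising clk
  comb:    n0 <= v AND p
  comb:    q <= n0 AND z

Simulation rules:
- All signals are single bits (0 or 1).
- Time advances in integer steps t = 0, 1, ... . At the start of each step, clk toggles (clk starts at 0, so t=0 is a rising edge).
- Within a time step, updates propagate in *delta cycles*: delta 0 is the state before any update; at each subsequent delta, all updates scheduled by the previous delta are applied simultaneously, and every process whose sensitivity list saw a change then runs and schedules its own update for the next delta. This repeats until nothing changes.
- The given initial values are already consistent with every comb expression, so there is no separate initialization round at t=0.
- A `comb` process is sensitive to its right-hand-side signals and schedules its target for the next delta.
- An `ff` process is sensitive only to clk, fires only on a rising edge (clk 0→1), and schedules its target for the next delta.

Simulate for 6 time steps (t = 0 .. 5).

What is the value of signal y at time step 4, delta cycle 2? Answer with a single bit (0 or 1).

[bits: q,v,y,r,p,clk,n2,u,z,n1,n0,x]
t=0: Δ0=011100001101 Δ1=011101001101 Δ2=011101001000 Δ3=011101011000 Δ4=011101111000 | 4Δ
t=1: Δ0=011101111000 Δ1=011100111000 | 1Δ
t=2: Δ0=011100111000 Δ1=011101111000 Δ2=010101111100 | 2Δ
t=3: Δ0=010101111100 Δ1=010100111100 | 1Δ
t=4: Δ0=010100111100 Δ1=010101111100 Δ2=011101111100 | 2Δ
t=5: Δ0=011101111100 Δ1=011100111100 | 1Δ

1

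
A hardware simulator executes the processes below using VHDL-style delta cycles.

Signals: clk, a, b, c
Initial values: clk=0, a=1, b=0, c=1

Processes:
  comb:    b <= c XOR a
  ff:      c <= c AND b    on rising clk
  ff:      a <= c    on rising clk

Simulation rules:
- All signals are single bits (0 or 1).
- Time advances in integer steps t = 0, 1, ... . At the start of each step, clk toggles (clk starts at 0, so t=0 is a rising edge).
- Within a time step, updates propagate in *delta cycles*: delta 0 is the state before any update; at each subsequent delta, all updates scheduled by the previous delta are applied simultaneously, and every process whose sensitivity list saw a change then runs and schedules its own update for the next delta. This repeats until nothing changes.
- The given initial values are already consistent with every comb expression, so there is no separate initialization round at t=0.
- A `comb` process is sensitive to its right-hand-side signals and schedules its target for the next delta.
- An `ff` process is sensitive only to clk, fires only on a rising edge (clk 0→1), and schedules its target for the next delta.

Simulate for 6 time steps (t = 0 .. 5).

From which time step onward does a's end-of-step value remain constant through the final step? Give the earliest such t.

2

t=0 Δ0: c=1 a=1 clk=0 b=0
  Δ1: clk:0→1
  Δ2: c:1→0
  Δ3: b:0→1
  (3Δ to stable)
t=1 Δ0: c=0 a=1 clk=1 b=1
  Δ1: clk:1→0
  (1Δ to stable)
t=2 Δ0: c=0 a=1 clk=0 b=1
  Δ1: clk:0→1
  Δ2: a:1→0
  Δ3: b:1→0
  (3Δ to stable)
t=3 Δ0: c=0 a=0 clk=1 b=0
  Δ1: clk:1→0
  (1Δ to stable)
t=4 Δ0: c=0 a=0 clk=0 b=0
  Δ1: clk:0→1
  (1Δ to stable)
t=5 Δ0: c=0 a=0 clk=1 b=0
  Δ1: clk:1→0
  (1Δ to stable)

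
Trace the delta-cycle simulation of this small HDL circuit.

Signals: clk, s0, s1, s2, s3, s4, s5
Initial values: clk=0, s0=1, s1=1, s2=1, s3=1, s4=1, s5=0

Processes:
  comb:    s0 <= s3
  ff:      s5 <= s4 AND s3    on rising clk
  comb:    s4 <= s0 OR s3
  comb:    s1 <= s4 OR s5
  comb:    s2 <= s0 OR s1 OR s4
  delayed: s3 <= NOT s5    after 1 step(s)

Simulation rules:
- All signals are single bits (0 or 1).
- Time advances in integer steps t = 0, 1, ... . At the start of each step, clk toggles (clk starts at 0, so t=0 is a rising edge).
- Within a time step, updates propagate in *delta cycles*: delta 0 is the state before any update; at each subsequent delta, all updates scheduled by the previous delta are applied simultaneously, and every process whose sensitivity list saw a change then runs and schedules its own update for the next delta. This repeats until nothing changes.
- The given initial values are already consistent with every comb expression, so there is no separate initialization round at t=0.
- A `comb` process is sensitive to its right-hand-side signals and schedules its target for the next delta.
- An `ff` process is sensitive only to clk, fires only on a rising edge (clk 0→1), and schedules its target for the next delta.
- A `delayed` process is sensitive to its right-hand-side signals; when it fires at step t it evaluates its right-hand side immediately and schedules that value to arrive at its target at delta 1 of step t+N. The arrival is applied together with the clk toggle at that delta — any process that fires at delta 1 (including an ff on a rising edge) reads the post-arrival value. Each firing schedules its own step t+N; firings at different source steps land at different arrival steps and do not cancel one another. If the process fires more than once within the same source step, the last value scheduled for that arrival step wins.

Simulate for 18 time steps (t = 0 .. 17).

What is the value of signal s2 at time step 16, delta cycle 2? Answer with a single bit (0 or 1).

1

t0.Δ0 s5=0 s3=1 s0=1 s1=1 clk=0 s2=1 s4=1
t0.Δ1 s5=0 s3=1 s0=1 s1=1 clk=1 s2=1 s4=1
t0.Δ2 s5=1 s3=1 s0=1 s1=1 clk=1 s2=1 s4=1
t1.Δ0 s5=1 s3=1 s0=1 s1=1 clk=1 s2=1 s4=1
t1.Δ1 s5=1 s3=0 s0=1 s1=1 clk=0 s2=1 s4=1
t1.Δ2 s5=1 s3=0 s0=0 s1=1 clk=0 s2=1 s4=1
t1.Δ3 s5=1 s3=0 s0=0 s1=1 clk=0 s2=1 s4=0
t2.Δ0 s5=1 s3=0 s0=0 s1=1 clk=0 s2=1 s4=0
t2.Δ1 s5=1 s3=0 s0=0 s1=1 clk=1 s2=1 s4=0
t2.Δ2 s5=0 s3=0 s0=0 s1=1 clk=1 s2=1 s4=0
t2.Δ3 s5=0 s3=0 s0=0 s1=0 clk=1 s2=1 s4=0
t2.Δ4 s5=0 s3=0 s0=0 s1=0 clk=1 s2=0 s4=0
t3.Δ0 s5=0 s3=0 s0=0 s1=0 clk=1 s2=0 s4=0
t3.Δ1 s5=0 s3=1 s0=0 s1=0 clk=0 s2=0 s4=0
t3.Δ2 s5=0 s3=1 s0=1 s1=0 clk=0 s2=0 s4=1
t3.Δ3 s5=0 s3=1 s0=1 s1=1 clk=0 s2=1 s4=1
t4.Δ0 s5=0 s3=1 s0=1 s1=1 clk=0 s2=1 s4=1
t4.Δ1 s5=0 s3=1 s0=1 s1=1 clk=1 s2=1 s4=1
t4.Δ2 s5=1 s3=1 s0=1 s1=1 clk=1 s2=1 s4=1
t5.Δ0 s5=1 s3=1 s0=1 s1=1 clk=1 s2=1 s4=1
t5.Δ1 s5=1 s3=0 s0=1 s1=1 clk=0 s2=1 s4=1
t5.Δ2 s5=1 s3=0 s0=0 s1=1 clk=0 s2=1 s4=1
t5.Δ3 s5=1 s3=0 s0=0 s1=1 clk=0 s2=1 s4=0
t6.Δ0 s5=1 s3=0 s0=0 s1=1 clk=0 s2=1 s4=0
t6.Δ1 s5=1 s3=0 s0=0 s1=1 clk=1 s2=1 s4=0
t6.Δ2 s5=0 s3=0 s0=0 s1=1 clk=1 s2=1 s4=0
t6.Δ3 s5=0 s3=0 s0=0 s1=0 clk=1 s2=1 s4=0
t6.Δ4 s5=0 s3=0 s0=0 s1=0 clk=1 s2=0 s4=0
t7.Δ0 s5=0 s3=0 s0=0 s1=0 clk=1 s2=0 s4=0
t7.Δ1 s5=0 s3=1 s0=0 s1=0 clk=0 s2=0 s4=0
t7.Δ2 s5=0 s3=1 s0=1 s1=0 clk=0 s2=0 s4=1
t7.Δ3 s5=0 s3=1 s0=1 s1=1 clk=0 s2=1 s4=1
t8.Δ0 s5=0 s3=1 s0=1 s1=1 clk=0 s2=1 s4=1
t8.Δ1 s5=0 s3=1 s0=1 s1=1 clk=1 s2=1 s4=1
t8.Δ2 s5=1 s3=1 s0=1 s1=1 clk=1 s2=1 s4=1
t9.Δ0 s5=1 s3=1 s0=1 s1=1 clk=1 s2=1 s4=1
t9.Δ1 s5=1 s3=0 s0=1 s1=1 clk=0 s2=1 s4=1
t9.Δ2 s5=1 s3=0 s0=0 s1=1 clk=0 s2=1 s4=1
t9.Δ3 s5=1 s3=0 s0=0 s1=1 clk=0 s2=1 s4=0
t10.Δ0 s5=1 s3=0 s0=0 s1=1 clk=0 s2=1 s4=0
t10.Δ1 s5=1 s3=0 s0=0 s1=1 clk=1 s2=1 s4=0
t10.Δ2 s5=0 s3=0 s0=0 s1=1 clk=1 s2=1 s4=0
t10.Δ3 s5=0 s3=0 s0=0 s1=0 clk=1 s2=1 s4=0
t10.Δ4 s5=0 s3=0 s0=0 s1=0 clk=1 s2=0 s4=0
t11.Δ0 s5=0 s3=0 s0=0 s1=0 clk=1 s2=0 s4=0
t11.Δ1 s5=0 s3=1 s0=0 s1=0 clk=0 s2=0 s4=0
t11.Δ2 s5=0 s3=1 s0=1 s1=0 clk=0 s2=0 s4=1
t11.Δ3 s5=0 s3=1 s0=1 s1=1 clk=0 s2=1 s4=1
t12.Δ0 s5=0 s3=1 s0=1 s1=1 clk=0 s2=1 s4=1
t12.Δ1 s5=0 s3=1 s0=1 s1=1 clk=1 s2=1 s4=1
t12.Δ2 s5=1 s3=1 s0=1 s1=1 clk=1 s2=1 s4=1
t13.Δ0 s5=1 s3=1 s0=1 s1=1 clk=1 s2=1 s4=1
t13.Δ1 s5=1 s3=0 s0=1 s1=1 clk=0 s2=1 s4=1
t13.Δ2 s5=1 s3=0 s0=0 s1=1 clk=0 s2=1 s4=1
t13.Δ3 s5=1 s3=0 s0=0 s1=1 clk=0 s2=1 s4=0
t14.Δ0 s5=1 s3=0 s0=0 s1=1 clk=0 s2=1 s4=0
t14.Δ1 s5=1 s3=0 s0=0 s1=1 clk=1 s2=1 s4=0
t14.Δ2 s5=0 s3=0 s0=0 s1=1 clk=1 s2=1 s4=0
t14.Δ3 s5=0 s3=0 s0=0 s1=0 clk=1 s2=1 s4=0
t14.Δ4 s5=0 s3=0 s0=0 s1=0 clk=1 s2=0 s4=0
t15.Δ0 s5=0 s3=0 s0=0 s1=0 clk=1 s2=0 s4=0
t15.Δ1 s5=0 s3=1 s0=0 s1=0 clk=0 s2=0 s4=0
t15.Δ2 s5=0 s3=1 s0=1 s1=0 clk=0 s2=0 s4=1
t15.Δ3 s5=0 s3=1 s0=1 s1=1 clk=0 s2=1 s4=1
t16.Δ0 s5=0 s3=1 s0=1 s1=1 clk=0 s2=1 s4=1
t16.Δ1 s5=0 s3=1 s0=1 s1=1 clk=1 s2=1 s4=1
t16.Δ2 s5=1 s3=1 s0=1 s1=1 clk=1 s2=1 s4=1
t17.Δ0 s5=1 s3=1 s0=1 s1=1 clk=1 s2=1 s4=1
t17.Δ1 s5=1 s3=0 s0=1 s1=1 clk=0 s2=1 s4=1
t17.Δ2 s5=1 s3=0 s0=0 s1=1 clk=0 s2=1 s4=1
t17.Δ3 s5=1 s3=0 s0=0 s1=1 clk=0 s2=1 s4=0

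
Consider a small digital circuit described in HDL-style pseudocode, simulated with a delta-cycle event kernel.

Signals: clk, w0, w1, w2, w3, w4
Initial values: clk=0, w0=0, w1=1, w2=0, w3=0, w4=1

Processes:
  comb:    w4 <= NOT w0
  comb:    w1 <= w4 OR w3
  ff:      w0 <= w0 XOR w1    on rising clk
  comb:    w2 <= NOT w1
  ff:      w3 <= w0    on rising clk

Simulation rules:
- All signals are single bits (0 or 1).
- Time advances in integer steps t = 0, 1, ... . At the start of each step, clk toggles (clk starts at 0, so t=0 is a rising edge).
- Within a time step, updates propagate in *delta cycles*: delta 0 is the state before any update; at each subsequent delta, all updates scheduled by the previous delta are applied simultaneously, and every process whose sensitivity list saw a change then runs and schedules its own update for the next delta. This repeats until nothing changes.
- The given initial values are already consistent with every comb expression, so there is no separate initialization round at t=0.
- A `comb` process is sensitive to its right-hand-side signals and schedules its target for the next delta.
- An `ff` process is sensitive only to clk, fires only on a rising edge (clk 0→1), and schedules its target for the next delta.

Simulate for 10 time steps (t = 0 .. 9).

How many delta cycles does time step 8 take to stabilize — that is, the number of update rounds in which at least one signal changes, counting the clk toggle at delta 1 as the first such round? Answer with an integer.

t0.Δ0 clk=0 w3=0 w4=1 w1=1 w0=0 w2=0
t0.Δ1 clk=1 w3=0 w4=1 w1=1 w0=0 w2=0
t0.Δ2 clk=1 w3=0 w4=1 w1=1 w0=1 w2=0
t0.Δ3 clk=1 w3=0 w4=0 w1=1 w0=1 w2=0
t0.Δ4 clk=1 w3=0 w4=0 w1=0 w0=1 w2=0
t0.Δ5 clk=1 w3=0 w4=0 w1=0 w0=1 w2=1
t1.Δ0 clk=1 w3=0 w4=0 w1=0 w0=1 w2=1
t1.Δ1 clk=0 w3=0 w4=0 w1=0 w0=1 w2=1
t2.Δ0 clk=0 w3=0 w4=0 w1=0 w0=1 w2=1
t2.Δ1 clk=1 w3=0 w4=0 w1=0 w0=1 w2=1
t2.Δ2 clk=1 w3=1 w4=0 w1=0 w0=1 w2=1
t2.Δ3 clk=1 w3=1 w4=0 w1=1 w0=1 w2=1
t2.Δ4 clk=1 w3=1 w4=0 w1=1 w0=1 w2=0
t3.Δ0 clk=1 w3=1 w4=0 w1=1 w0=1 w2=0
t3.Δ1 clk=0 w3=1 w4=0 w1=1 w0=1 w2=0
t4.Δ0 clk=0 w3=1 w4=0 w1=1 w0=1 w2=0
t4.Δ1 clk=1 w3=1 w4=0 w1=1 w0=1 w2=0
t4.Δ2 clk=1 w3=1 w4=0 w1=1 w0=0 w2=0
t4.Δ3 clk=1 w3=1 w4=1 w1=1 w0=0 w2=0
t5.Δ0 clk=1 w3=1 w4=1 w1=1 w0=0 w2=0
t5.Δ1 clk=0 w3=1 w4=1 w1=1 w0=0 w2=0
t6.Δ0 clk=0 w3=1 w4=1 w1=1 w0=0 w2=0
t6.Δ1 clk=1 w3=1 w4=1 w1=1 w0=0 w2=0
t6.Δ2 clk=1 w3=0 w4=1 w1=1 w0=1 w2=0
t6.Δ3 clk=1 w3=0 w4=0 w1=1 w0=1 w2=0
t6.Δ4 clk=1 w3=0 w4=0 w1=0 w0=1 w2=0
t6.Δ5 clk=1 w3=0 w4=0 w1=0 w0=1 w2=1
t7.Δ0 clk=1 w3=0 w4=0 w1=0 w0=1 w2=1
t7.Δ1 clk=0 w3=0 w4=0 w1=0 w0=1 w2=1
t8.Δ0 clk=0 w3=0 w4=0 w1=0 w0=1 w2=1
t8.Δ1 clk=1 w3=0 w4=0 w1=0 w0=1 w2=1
t8.Δ2 clk=1 w3=1 w4=0 w1=0 w0=1 w2=1
t8.Δ3 clk=1 w3=1 w4=0 w1=1 w0=1 w2=1
t8.Δ4 clk=1 w3=1 w4=0 w1=1 w0=1 w2=0
t9.Δ0 clk=1 w3=1 w4=0 w1=1 w0=1 w2=0
t9.Δ1 clk=0 w3=1 w4=0 w1=1 w0=1 w2=0

4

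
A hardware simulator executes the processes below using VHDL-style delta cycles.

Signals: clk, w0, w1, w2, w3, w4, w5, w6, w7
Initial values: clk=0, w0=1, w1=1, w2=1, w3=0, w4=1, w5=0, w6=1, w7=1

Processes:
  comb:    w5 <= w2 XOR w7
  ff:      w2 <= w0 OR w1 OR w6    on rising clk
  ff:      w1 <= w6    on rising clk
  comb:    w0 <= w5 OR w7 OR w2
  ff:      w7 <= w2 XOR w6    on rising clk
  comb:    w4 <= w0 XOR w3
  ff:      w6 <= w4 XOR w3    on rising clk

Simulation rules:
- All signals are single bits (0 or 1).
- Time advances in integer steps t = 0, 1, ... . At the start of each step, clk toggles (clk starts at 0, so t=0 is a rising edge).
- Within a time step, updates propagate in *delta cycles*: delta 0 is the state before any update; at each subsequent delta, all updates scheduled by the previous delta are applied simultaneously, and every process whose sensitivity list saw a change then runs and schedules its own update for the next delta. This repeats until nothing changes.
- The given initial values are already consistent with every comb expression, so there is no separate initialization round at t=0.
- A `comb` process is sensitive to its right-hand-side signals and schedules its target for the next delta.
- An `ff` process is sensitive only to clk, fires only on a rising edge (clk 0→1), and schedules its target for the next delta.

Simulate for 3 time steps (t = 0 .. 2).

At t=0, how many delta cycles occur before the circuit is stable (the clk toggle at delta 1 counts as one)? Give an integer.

3

t=0 Δ0: clk=0 w4=1 w2=1 w1=1 w0=1 w3=0 w7=1 w5=0 w6=1
  Δ1: clk:0→1
  Δ2: w7:1→0
  Δ3: w5:0→1
  (3Δ to stable)
t=1 Δ0: clk=1 w4=1 w2=1 w1=1 w0=1 w3=0 w7=0 w5=1 w6=1
  Δ1: clk:1→0
  (1Δ to stable)
t=2 Δ0: clk=0 w4=1 w2=1 w1=1 w0=1 w3=0 w7=0 w5=1 w6=1
  Δ1: clk:0→1
  (1Δ to stable)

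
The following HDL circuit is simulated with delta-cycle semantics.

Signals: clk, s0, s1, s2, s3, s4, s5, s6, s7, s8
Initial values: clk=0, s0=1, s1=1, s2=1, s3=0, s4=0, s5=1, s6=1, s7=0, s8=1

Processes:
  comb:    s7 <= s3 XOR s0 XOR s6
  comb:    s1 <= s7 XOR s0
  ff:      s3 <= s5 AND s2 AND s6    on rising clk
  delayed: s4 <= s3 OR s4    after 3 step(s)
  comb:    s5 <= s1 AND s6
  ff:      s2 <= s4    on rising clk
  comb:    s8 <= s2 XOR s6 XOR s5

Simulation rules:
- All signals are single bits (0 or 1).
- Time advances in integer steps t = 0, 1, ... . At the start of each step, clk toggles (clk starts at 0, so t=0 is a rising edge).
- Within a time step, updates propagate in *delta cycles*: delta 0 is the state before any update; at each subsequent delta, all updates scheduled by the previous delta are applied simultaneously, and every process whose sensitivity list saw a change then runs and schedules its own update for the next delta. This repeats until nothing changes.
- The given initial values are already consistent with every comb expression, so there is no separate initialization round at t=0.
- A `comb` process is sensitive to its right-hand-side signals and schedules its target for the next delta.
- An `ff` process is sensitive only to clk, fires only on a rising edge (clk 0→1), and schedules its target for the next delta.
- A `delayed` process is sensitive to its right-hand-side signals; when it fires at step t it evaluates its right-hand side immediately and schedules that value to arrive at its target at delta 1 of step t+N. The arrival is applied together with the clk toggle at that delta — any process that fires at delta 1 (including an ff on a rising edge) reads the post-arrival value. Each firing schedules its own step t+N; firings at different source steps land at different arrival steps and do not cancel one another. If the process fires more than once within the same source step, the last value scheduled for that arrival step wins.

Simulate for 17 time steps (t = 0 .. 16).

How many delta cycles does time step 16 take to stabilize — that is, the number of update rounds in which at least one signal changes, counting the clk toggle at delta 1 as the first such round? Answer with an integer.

[bits: clk,s5,s4,s7,s0,s8,s6,s3,s1,s2]
t=0: Δ0=0100111011 Δ1=1100111011 Δ2=1100111110 Δ3=1101101110 Δ4=1101101100 Δ5=1001101100 Δ6=1001111100 | 6Δ
t=1: Δ0=1001111100 Δ1=0001111100 | 1Δ
t=2: Δ0=0001111100 Δ1=1001111100 Δ2=1001111000 Δ3=1000111000 Δ4=1000111010 Δ5=1100111010 Δ6=1100101010 | 6Δ
t=3: Δ0=1100101010 Δ1=0110101010 | 1Δ
t=4: Δ0=0110101010 Δ1=1110101010 Δ2=1110101011 Δ3=1110111011 | 3Δ
t=5: Δ0=1110111011 Δ1=0100111011 | 1Δ
t=6: Δ0=0100111011 Δ1=1110111011 Δ2=1110111111 Δ3=1111111111 Δ4=1111111101 Δ5=1011111101 Δ6=1011101101 | 6Δ
t=7: Δ0=1011101101 Δ1=0011101101 | 1Δ
t=8: Δ0=0011101101 Δ1=1001101101 Δ2=1001101000 Δ3=1000111000 Δ4=1000111010 Δ5=1100111010 Δ6=1100101010 | 6Δ
t=9: Δ0=1100101010 Δ1=0110101010 | 1Δ
t=10: Δ0=0110101010 Δ1=1110101010 Δ2=1110101011 Δ3=1110111011 | 3Δ
t=11: Δ0=1110111011 Δ1=0100111011 | 1Δ
t=12: Δ0=0100111011 Δ1=1110111011 Δ2=1110111111 Δ3=1111111111 Δ4=1111111101 Δ5=1011111101 Δ6=1011101101 | 6Δ
t=13: Δ0=1011101101 Δ1=0011101101 | 1Δ
t=14: Δ0=0011101101 Δ1=1001101101 Δ2=1001101000 Δ3=1000111000 Δ4=1000111010 Δ5=1100111010 Δ6=1100101010 | 6Δ
t=15: Δ0=1100101010 Δ1=0110101010 | 1Δ
t=16: Δ0=0110101010 Δ1=1110101010 Δ2=1110101011 Δ3=1110111011 | 3Δ

3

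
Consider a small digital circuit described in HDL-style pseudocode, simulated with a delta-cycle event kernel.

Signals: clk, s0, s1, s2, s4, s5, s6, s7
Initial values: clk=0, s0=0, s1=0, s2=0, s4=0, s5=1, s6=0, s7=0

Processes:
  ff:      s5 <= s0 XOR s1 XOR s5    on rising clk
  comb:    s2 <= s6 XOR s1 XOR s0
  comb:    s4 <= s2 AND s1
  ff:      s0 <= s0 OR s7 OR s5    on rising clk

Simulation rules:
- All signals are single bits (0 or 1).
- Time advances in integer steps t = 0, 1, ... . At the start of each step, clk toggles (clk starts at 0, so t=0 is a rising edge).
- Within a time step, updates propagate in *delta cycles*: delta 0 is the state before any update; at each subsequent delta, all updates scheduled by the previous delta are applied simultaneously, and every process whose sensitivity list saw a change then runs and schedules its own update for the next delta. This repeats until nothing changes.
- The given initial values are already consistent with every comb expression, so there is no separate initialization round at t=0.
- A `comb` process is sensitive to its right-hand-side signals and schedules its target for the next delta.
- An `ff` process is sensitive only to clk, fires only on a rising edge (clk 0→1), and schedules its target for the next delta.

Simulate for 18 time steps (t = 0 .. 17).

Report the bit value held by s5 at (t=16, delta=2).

t=0 Δ0: s4=0 clk=0 s2=0 s1=0 s7=0 s0=0 s5=1 s6=0
  Δ1: clk:0→1
  Δ2: s0:0→1
  Δ3: s2:0→1
  (3Δ to stable)
t=1 Δ0: s4=0 clk=1 s2=1 s1=0 s7=0 s0=1 s5=1 s6=0
  Δ1: clk:1→0
  (1Δ to stable)
t=2 Δ0: s4=0 clk=0 s2=1 s1=0 s7=0 s0=1 s5=1 s6=0
  Δ1: clk:0→1
  Δ2: s5:1→0
  (2Δ to stable)
t=3 Δ0: s4=0 clk=1 s2=1 s1=0 s7=0 s0=1 s5=0 s6=0
  Δ1: clk:1→0
  (1Δ to stable)
t=4 Δ0: s4=0 clk=0 s2=1 s1=0 s7=0 s0=1 s5=0 s6=0
  Δ1: clk:0→1
  Δ2: s5:0→1
  (2Δ to stable)
t=5 Δ0: s4=0 clk=1 s2=1 s1=0 s7=0 s0=1 s5=1 s6=0
  Δ1: clk:1→0
  (1Δ to stable)
t=6 Δ0: s4=0 clk=0 s2=1 s1=0 s7=0 s0=1 s5=1 s6=0
  Δ1: clk:0→1
  Δ2: s5:1→0
  (2Δ to stable)
t=7 Δ0: s4=0 clk=1 s2=1 s1=0 s7=0 s0=1 s5=0 s6=0
  Δ1: clk:1→0
  (1Δ to stable)
t=8 Δ0: s4=0 clk=0 s2=1 s1=0 s7=0 s0=1 s5=0 s6=0
  Δ1: clk:0→1
  Δ2: s5:0→1
  (2Δ to stable)
t=9 Δ0: s4=0 clk=1 s2=1 s1=0 s7=0 s0=1 s5=1 s6=0
  Δ1: clk:1→0
  (1Δ to stable)
t=10 Δ0: s4=0 clk=0 s2=1 s1=0 s7=0 s0=1 s5=1 s6=0
  Δ1: clk:0→1
  Δ2: s5:1→0
  (2Δ to stable)
t=11 Δ0: s4=0 clk=1 s2=1 s1=0 s7=0 s0=1 s5=0 s6=0
  Δ1: clk:1→0
  (1Δ to stable)
t=12 Δ0: s4=0 clk=0 s2=1 s1=0 s7=0 s0=1 s5=0 s6=0
  Δ1: clk:0→1
  Δ2: s5:0→1
  (2Δ to stable)
t=13 Δ0: s4=0 clk=1 s2=1 s1=0 s7=0 s0=1 s5=1 s6=0
  Δ1: clk:1→0
  (1Δ to stable)
t=14 Δ0: s4=0 clk=0 s2=1 s1=0 s7=0 s0=1 s5=1 s6=0
  Δ1: clk:0→1
  Δ2: s5:1→0
  (2Δ to stable)
t=15 Δ0: s4=0 clk=1 s2=1 s1=0 s7=0 s0=1 s5=0 s6=0
  Δ1: clk:1→0
  (1Δ to stable)
t=16 Δ0: s4=0 clk=0 s2=1 s1=0 s7=0 s0=1 s5=0 s6=0
  Δ1: clk:0→1
  Δ2: s5:0→1
  (2Δ to stable)
t=17 Δ0: s4=0 clk=1 s2=1 s1=0 s7=0 s0=1 s5=1 s6=0
  Δ1: clk:1→0
  (1Δ to stable)

1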